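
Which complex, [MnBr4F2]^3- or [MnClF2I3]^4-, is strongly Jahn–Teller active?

[MnBr4F2]^3-: Ligand charges: each bromide is −1; each fluoride is −1. With an overall charge of −3 the manganese centre must be in the +3 oxidation state. Group 7 minus oxidation state 3 gives a d⁴ configuration. Bromide and fluoride are weak-field ligands for a first-row metal, so the complex is high-spin. The t₂g³e_g¹ (high-spin) configuration has an unevenly filled e_g set; the Jahn–Teller theorem predicts a tetragonal distortion (typically axial elongation) to lift the degeneracy.
[MnClF2I3]^4-: Each chloride is −1; each fluoride is −1; each iodide is −1; balancing the −4 overall charge requires Mn(II). Group 7 minus oxidation state 2 gives a d⁵ configuration. Chloride, fluoride, and iodide are weak-field ligands for a first-row metal, so the complex is high-spin. The d⁵ configuration leaves the e_g set evenly filled (or empty) — no strong Jahn–Teller driving force.

[MnBr4F2]^3-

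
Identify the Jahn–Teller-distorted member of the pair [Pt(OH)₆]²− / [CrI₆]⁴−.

[CrI₆]⁴−

[Pt(OH)₆]²−: Summing ligand charges against the −2 overall charge gives an oxidation state of +4 for platinum. Platinum is a group-10 element; Pt(IV) is therefore d⁶. A 5d ion has a large Δₒ and is invariably low-spin. The d⁶ configuration leaves the e_g set evenly filled (or empty) — no strong Jahn–Teller driving force.
[CrI₆]⁴−: Summing ligand charges against the −4 overall charge gives an oxidation state of +2 for chromium. Cr sits in group 6, so the d-electron count is 6 − 2 = 4. Iodide is a weak-field ligand for a first-row metal, so the complex is high-spin. The t₂g³e_g¹ (high-spin) configuration has an unevenly filled e_g set; the Jahn–Teller theorem predicts a tetragonal distortion (typically axial elongation) to lift the degeneracy.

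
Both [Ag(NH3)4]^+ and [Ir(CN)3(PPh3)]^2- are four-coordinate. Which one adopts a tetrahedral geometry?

[Ag(NH3)4]^+

For [Ag(NH3)4]^+: Ammonia is neutral; balancing the +1 overall charge requires Ag(I). Silver is a group-11 element; Ag(I) is therefore d¹⁰. A d¹⁰ ion has no crystal-field stabilisation preference between square planar and tetrahedral, so four ligands adopt the sterically favoured tetrahedral geometry. → tetrahedral.
For [Ir(CN)3(PPh3)]^2-: Ligand charges: each cyanide is −1; triphenylphosphine is neutral. With an overall charge of −2 the iridium centre must be in the +1 oxidation state. Iridium is a group-9 element; Ir(I) is therefore d⁸. A 5d d⁸ ion has a large crystal-field splitting; square planar leaves the high-energy d_{x²−y²} orbital empty and maximises CFSE. → square planar.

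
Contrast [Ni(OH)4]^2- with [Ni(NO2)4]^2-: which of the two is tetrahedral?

For [Ni(OH)4]^2-: Ligand charges: each hydroxide is −1. With an overall charge of −2 the nickel centre must be in the +2 oxidation state. Group 10 minus oxidation state 2 gives a d⁸ configuration. Hydroxide is a weak-field ligand. With weak-field ligands the CFSE gain from square planar is small, so a 3d d⁸ ion takes the sterically preferred tetrahedral geometry. → tetrahedral.
For [Ni(NO2)4]^2-: Ligand charges: each nitro (N-bound nitrite) is −1. With an overall charge of −2 the nickel centre must be in the +2 oxidation state. Nickel is a group-10 element; Ni(II) is therefore d⁸. Nitro (N-bound nitrite) is a strong-field ligand (high in the spectrochemical series). A 3d d⁸ ion with strong-field ligands gains enough CFSE to favour square planar over tetrahedral. → square planar.

[Ni(OH)4]^2-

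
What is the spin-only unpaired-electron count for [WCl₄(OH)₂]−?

Ligand charges: each chloride is −1; each hydroxide is −1. With an overall charge of −1 the tungsten centre must be in the +5 oxidation state.
Tungsten is a group-6 element; W(V) is therefore d¹.
In an octahedral field the d¹ configuration is t₂g¹e_g⁰ (only one arrangement possible), giving 1 unpaired electron.

1 unpaired electron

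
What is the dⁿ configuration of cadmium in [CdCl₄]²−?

Each chloride is −1; balancing the −2 overall charge requires Cd(II).
Cadmium is a group-12 element; Cd(II) is therefore d¹⁰.

d¹⁰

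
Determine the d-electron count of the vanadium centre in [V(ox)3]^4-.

Summing ligand charges against the −4 overall charge gives an oxidation state of +2 for vanadium.
V sits in group 5, so the d-electron count is 5 − 2 = 3.

d³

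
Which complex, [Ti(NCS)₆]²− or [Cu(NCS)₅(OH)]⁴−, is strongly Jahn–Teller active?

[Cu(NCS)₅(OH)]⁴−

[Ti(NCS)₆]²−: Ligand charges: each isothiocyanate is −1. With an overall charge of −2 the titanium centre must be in the +4 oxidation state. Titanium is a group-4 element; Ti(IV) is therefore d⁰. The d⁰ configuration leaves the e_g set evenly filled (or empty) — no strong Jahn–Teller driving force.
[Cu(NCS)₅(OH)]⁴−: Summing ligand charges against the −4 overall charge gives an oxidation state of +2 for copper. Cu sits in group 11, so the d-electron count is 11 − 2 = 9. The t₂g⁶e_g³ configuration has an unevenly filled e_g set; the Jahn–Teller theorem predicts a tetragonal distortion (typically axial elongation) to lift the degeneracy.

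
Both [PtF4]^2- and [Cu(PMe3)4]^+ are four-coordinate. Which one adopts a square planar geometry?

[PtF4]^2-

For [PtF4]^2-: Summing ligand charges against the −2 overall charge gives an oxidation state of +2 for platinum. Platinum is a group-10 element; Pt(II) is therefore d⁸. A 5d d⁸ ion has a large crystal-field splitting; square planar leaves the high-energy d_{x²−y²} orbital empty and maximises CFSE. → square planar.
For [Cu(PMe3)4]^+: Trimethylphosphine is neutral; balancing the +1 overall charge requires Cu(I). Group 11 minus oxidation state 1 gives a d¹⁰ configuration. A d¹⁰ ion has no crystal-field stabilisation preference between square planar and tetrahedral, so four ligands adopt the sterically favoured tetrahedral geometry. → tetrahedral.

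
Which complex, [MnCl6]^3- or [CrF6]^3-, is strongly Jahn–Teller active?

[MnCl6]^3-: Each chloride is −1; balancing the −3 overall charge requires Mn(III). Mn sits in group 7, so the d-electron count is 7 − 3 = 4. Chloride is a weak-field ligand for a first-row metal, so the complex is high-spin. The t₂g³e_g¹ (high-spin) configuration has an unevenly filled e_g set; the Jahn–Teller theorem predicts a tetragonal distortion (typically axial elongation) to lift the degeneracy.
[CrF6]^3-: Ligand charges: each fluoride is −1. With an overall charge of −3 the chromium centre must be in the +3 oxidation state. Cr sits in group 6, so the d-electron count is 6 − 3 = 3. The d³ configuration leaves the e_g set evenly filled (or empty) — no strong Jahn–Teller driving force.

[MnCl6]^3-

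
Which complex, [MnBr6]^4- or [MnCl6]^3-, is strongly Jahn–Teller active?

[MnCl6]^3-

[MnBr6]^4-: Summing ligand charges against the −4 overall charge gives an oxidation state of +2 for manganese. Manganese is a group-7 element; Mn(II) is therefore d⁵. Bromide is a weak-field ligand for a first-row metal, so the complex is high-spin. The d⁵ configuration leaves the e_g set evenly filled (or empty) — no strong Jahn–Teller driving force.
[MnCl6]^3-: Ligand charges: each chloride is −1. With an overall charge of −3 the manganese centre must be in the +3 oxidation state. Manganese is a group-7 element; Mn(III) is therefore d⁴. Chloride is a weak-field ligand for a first-row metal, so the complex is high-spin. The t₂g³e_g¹ (high-spin) configuration has an unevenly filled e_g set; the Jahn–Teller theorem predicts a tetragonal distortion (typically axial elongation) to lift the degeneracy.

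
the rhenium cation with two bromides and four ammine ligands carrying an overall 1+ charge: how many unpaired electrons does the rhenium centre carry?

Ligand charges: each bromide is −1; ammonia is neutral. With an overall charge of +1 the rhenium centre must be in the +3 oxidation state.
Group 7 minus oxidation state 3 gives a d⁴ configuration.
The spin state decides the count: a 5d ion has a large Δₒ and is invariably low-spin.
An octahedral low-spin d⁴ ion is t₂g⁴e_g⁰, giving 2 unpaired electrons.

2 unpaired electrons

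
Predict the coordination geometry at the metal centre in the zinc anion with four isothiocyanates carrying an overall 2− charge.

Each isothiocyanate is −1; balancing the −2 overall charge requires Zn(II).
Zinc is a group-12 element; Zn(II) is therefore d¹⁰.
Coordination number: 4.
A d¹⁰ ion has no crystal-field stabilisation preference between square planar and tetrahedral, so four ligands adopt the sterically favoured tetrahedral geometry.

tetrahedral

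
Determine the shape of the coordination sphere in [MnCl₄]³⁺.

tetrahedral

Ligand charges: each chloride is −1. With an overall charge of +3 the manganese centre must be in the +7 oxidation state.
Group 7 minus oxidation state 7 gives a d⁰ configuration.
With 4 monodentate ligands the coordination number is 4.
A d⁰ ion has no crystal-field stabilisation preference between square planar and tetrahedral, so four ligands adopt the sterically favoured tetrahedral geometry.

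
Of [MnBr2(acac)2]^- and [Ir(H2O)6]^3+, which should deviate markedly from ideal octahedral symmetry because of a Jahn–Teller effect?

[MnBr2(acac)2]^-: Each bromide is −1; each acetylacetonate is −1; balancing the −1 overall charge requires Mn(III). Group 7 minus oxidation state 3 gives a d⁴ configuration. Acetylacetonate and bromide are weak-field ligands for a first-row metal, so the complex is high-spin. The t₂g³e_g¹ (high-spin) configuration has an unevenly filled e_g set; the Jahn–Teller theorem predicts a tetragonal distortion (typically axial elongation) to lift the degeneracy.
[Ir(H2O)6]^3+: Ligand charges: water is neutral. With an overall charge of +3 the iridium centre must be in the +3 oxidation state. Iridium is a group-9 element; Ir(III) is therefore d⁶. A 5d ion has a large Δₒ and is invariably low-spin. The d⁶ configuration leaves the e_g set evenly filled (or empty) — no strong Jahn–Teller driving force.

[MnBr2(acac)2]^-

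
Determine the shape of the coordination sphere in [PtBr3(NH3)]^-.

square planar

Summing ligand charges against the −1 overall charge gives an oxidation state of +2 for platinum.
Group 10 minus oxidation state 2 gives a d⁸ configuration.
Coordination number: 4.
A 5d d⁸ ion has a large crystal-field splitting; square planar leaves the high-energy d_{x²−y²} orbital empty and maximises CFSE.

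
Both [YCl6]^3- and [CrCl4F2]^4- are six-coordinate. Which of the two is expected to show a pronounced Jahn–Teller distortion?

[CrCl4F2]^4-

[YCl6]^3-: Ligand charges: each chloride is −1. With an overall charge of −3 the yttrium centre must be in the +3 oxidation state. Yttrium is a group-3 element; Y(III) is therefore d⁰. The d⁰ configuration leaves the e_g set evenly filled (or empty) — no strong Jahn–Teller driving force.
[CrCl4F2]^4-: Summing ligand charges against the −4 overall charge gives an oxidation state of +2 for chromium. Cr sits in group 6, so the d-electron count is 6 − 2 = 4. Chloride and fluoride are weak-field ligands for a first-row metal, so the complex is high-spin. The t₂g³e_g¹ (high-spin) configuration has an unevenly filled e_g set; the Jahn–Teller theorem predicts a tetragonal distortion (typically axial elongation) to lift the degeneracy.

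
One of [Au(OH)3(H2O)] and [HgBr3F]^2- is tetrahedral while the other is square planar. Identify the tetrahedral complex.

[HgBr3F]^2-

For [Au(OH)3(H2O)]: Summing ligand charges against the 0 overall charge gives an oxidation state of +3 for gold. Au sits in group 11, so the d-electron count is 11 − 3 = 8. A 5d d⁸ ion has a large crystal-field splitting; square planar leaves the high-energy d_{x²−y²} orbital empty and maximises CFSE. → square planar.
For [HgBr3F]^2-: Each bromide is −1; each fluoride is −1; balancing the −2 overall charge requires Hg(II). Group 12 minus oxidation state 2 gives a d¹⁰ configuration. A d¹⁰ ion has no crystal-field stabilisation preference between square planar and tetrahedral, so four ligands adopt the sterically favoured tetrahedral geometry. → tetrahedral.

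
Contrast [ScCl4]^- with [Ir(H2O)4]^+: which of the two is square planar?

For [ScCl4]^-: Ligand charges: each chloride is −1. With an overall charge of −1 the scandium centre must be in the +3 oxidation state. Sc sits in group 3, so the d-electron count is 3 − 3 = 0. A d⁰ ion has no crystal-field stabilisation preference between square planar and tetrahedral, so four ligands adopt the sterically favoured tetrahedral geometry. → tetrahedral.
For [Ir(H2O)4]^+: Water is neutral; balancing the +1 overall charge requires Ir(I). Ir sits in group 9, so the d-electron count is 9 − 1 = 8. A 5d d⁸ ion has a large crystal-field splitting; square planar leaves the high-energy d_{x²−y²} orbital empty and maximises CFSE. → square planar.

[Ir(H2O)4]^+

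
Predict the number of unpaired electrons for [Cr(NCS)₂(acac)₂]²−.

Summing ligand charges against the −2 overall charge gives an oxidation state of +2 for chromium.
Cr sits in group 6, so the d-electron count is 6 − 2 = 4.
Counting donor atoms: 2×isothiocyanate (monodentate) → 2 donors; 2×acetylacetonate (bidentate) → 4 donors. Coordination number = 6.
The spin state decides the count: Acetylacetonate and isothiocyanate are weak-field ligands for a first-row metal, so the complex is high-spin.
An octahedral high-spin d⁴ ion is t₂g³e_g¹, giving 4 unpaired electrons.

4 unpaired electrons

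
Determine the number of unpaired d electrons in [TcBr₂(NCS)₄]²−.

3 unpaired electrons

Each bromide is −1; each isothiocyanate is −1; balancing the −2 overall charge requires Tc(IV).
Tc sits in group 7, so the d-electron count is 7 − 4 = 3.
In an octahedral field the d³ configuration is t₂g³e_g⁰ (only one arrangement possible), giving 3 unpaired electrons.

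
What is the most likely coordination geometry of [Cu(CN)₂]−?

Ligand charges: each cyanide is −1. With an overall charge of −1 the copper centre must be in the +1 oxidation state.
Copper is a group-11 element; Cu(I) is therefore d¹⁰.
Coordination number: 2.
A d¹⁰ ion with only two ligands adopts a linear arrangement (sp hybridisation; no CFSE preference).

linear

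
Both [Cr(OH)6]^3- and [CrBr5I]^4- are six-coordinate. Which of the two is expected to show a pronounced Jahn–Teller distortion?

[CrBr5I]^4-

[Cr(OH)6]^3-: Summing ligand charges against the −3 overall charge gives an oxidation state of +3 for chromium. Cr sits in group 6, so the d-electron count is 6 − 3 = 3. The d³ configuration leaves the e_g set evenly filled (or empty) — no strong Jahn–Teller driving force.
[CrBr5I]^4-: Ligand charges: each bromide is −1; each iodide is −1. With an overall charge of −4 the chromium centre must be in the +2 oxidation state. Group 6 minus oxidation state 2 gives a d⁴ configuration. Bromide and iodide are weak-field ligands for a first-row metal, so the complex is high-spin. The t₂g³e_g¹ (high-spin) configuration has an unevenly filled e_g set; the Jahn–Teller theorem predicts a tetragonal distortion (typically axial elongation) to lift the degeneracy.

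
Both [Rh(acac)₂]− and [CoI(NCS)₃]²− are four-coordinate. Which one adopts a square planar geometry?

[Rh(acac)₂]−

For [Rh(acac)₂]−: Ligand charges: each acetylacetonate is −1. With an overall charge of −1 the rhodium centre must be in the +1 oxidation state. Group 9 minus oxidation state 1 gives a d⁸ configuration. A 4d d⁸ ion has a large crystal-field splitting; square planar leaves the high-energy d_{x²−y²} orbital empty and maximises CFSE. → square planar.
For [CoI(NCS)₃]²−: Ligand charges: each iodide is −1; each isothiocyanate is −1. With an overall charge of −2 the cobalt centre must be in the +2 oxidation state. Cobalt is a group-9 element; Co(II) is therefore d⁷. For a high-spin 3d d⁷ ion with weak-field ligands the small Δₜ gives little square-planar CFSE advantage, so four ligands adopt the sterically favoured tetrahedral geometry. → tetrahedral.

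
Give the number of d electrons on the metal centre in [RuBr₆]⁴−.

d⁶

Each bromide is −1; balancing the −4 overall charge requires Ru(II).
Ruthenium is a group-8 element; Ru(II) is therefore d⁶.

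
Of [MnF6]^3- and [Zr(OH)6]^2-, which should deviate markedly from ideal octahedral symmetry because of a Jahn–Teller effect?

[MnF6]^3-

[MnF6]^3-: Summing ligand charges against the −3 overall charge gives an oxidation state of +3 for manganese. Manganese is a group-7 element; Mn(III) is therefore d⁴. Fluoride is a weak-field ligand for a first-row metal, so the complex is high-spin. The t₂g³e_g¹ (high-spin) configuration has an unevenly filled e_g set; the Jahn–Teller theorem predicts a tetragonal distortion (typically axial elongation) to lift the degeneracy.
[Zr(OH)6]^2-: Each hydroxide is −1; balancing the −2 overall charge requires Zr(IV). Zr sits in group 4, so the d-electron count is 4 − 4 = 0. The d⁰ configuration leaves the e_g set evenly filled (or empty) — no strong Jahn–Teller driving force.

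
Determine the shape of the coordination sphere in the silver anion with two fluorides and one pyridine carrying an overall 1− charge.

trigonal planar

Summing ligand charges against the −1 overall charge gives an oxidation state of +1 for silver.
Ag sits in group 11, so the d-electron count is 11 − 1 = 10.
With 3 monodentate ligands the coordination number is 3.
Three ligands around a d¹⁰ centre minimise repulsion in a trigonal-planar arrangement.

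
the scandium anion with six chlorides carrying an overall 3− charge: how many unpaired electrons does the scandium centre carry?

0 unpaired electrons

Summing ligand charges against the −3 overall charge gives an oxidation state of +3 for scandium.
Sc sits in group 3, so the d-electron count is 3 − 3 = 0.
In an octahedral field the d⁰ configuration is t₂g⁰e_g⁰, giving 0 unpaired electrons.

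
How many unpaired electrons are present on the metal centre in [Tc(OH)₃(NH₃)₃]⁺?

Ligand charges: each hydroxide is −1; ammonia is neutral. With an overall charge of +1 the technetium centre must be in the +4 oxidation state.
Group 7 minus oxidation state 4 gives a d³ configuration.
In an octahedral field the d³ configuration is t₂g³e_g⁰ (only one arrangement possible), giving 3 unpaired electrons.

3 unpaired electrons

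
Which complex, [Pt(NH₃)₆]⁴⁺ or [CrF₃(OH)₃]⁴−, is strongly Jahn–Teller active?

[Pt(NH₃)₆]⁴⁺: Ammonia is neutral; balancing the +4 overall charge requires Pt(IV). Group 10 minus oxidation state 4 gives a d⁶ configuration. A 5d ion has a large Δₒ and is invariably low-spin. The d⁶ configuration leaves the e_g set evenly filled (or empty) — no strong Jahn–Teller driving force.
[CrF₃(OH)₃]⁴−: Summing ligand charges against the −4 overall charge gives an oxidation state of +2 for chromium. Group 6 minus oxidation state 2 gives a d⁴ configuration. Fluoride and hydroxide are weak-field ligands for a first-row metal, so the complex is high-spin. The t₂g³e_g¹ (high-spin) configuration has an unevenly filled e_g set; the Jahn–Teller theorem predicts a tetragonal distortion (typically axial elongation) to lift the degeneracy.

[CrF₃(OH)₃]⁴−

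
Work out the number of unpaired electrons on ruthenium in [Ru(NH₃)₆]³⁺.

1 unpaired electron

Ammonia is neutral; balancing the +3 overall charge requires Ru(III).
Group 8 minus oxidation state 3 gives a d⁵ configuration.
The spin state decides the count: a 4d ion has a large Δₒ and is invariably low-spin.
An octahedral low-spin d⁵ ion is t₂g⁵e_g⁰, giving 1 unpaired electron.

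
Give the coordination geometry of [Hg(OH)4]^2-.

Each hydroxide is −1; balancing the −2 overall charge requires Hg(II).
Mercury is a group-12 element; Hg(II) is therefore d¹⁰.
Coordination number: 4.
A d¹⁰ ion has no crystal-field stabilisation preference between square planar and tetrahedral, so four ligands adopt the sterically favoured tetrahedral geometry.

tetrahedral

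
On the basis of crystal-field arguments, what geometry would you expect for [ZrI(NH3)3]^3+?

Each iodide is −1; ammonia is neutral; balancing the +3 overall charge requires Zr(IV).
Zr sits in group 4, so the d-electron count is 4 − 4 = 0.
Coordination number: 4.
A d⁰ ion has no crystal-field stabilisation preference between square planar and tetrahedral, so four ligands adopt the sterically favoured tetrahedral geometry.

tetrahedral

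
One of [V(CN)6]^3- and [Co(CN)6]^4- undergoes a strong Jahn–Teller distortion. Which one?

[V(CN)6]^3-: Each cyanide is −1; balancing the −3 overall charge requires V(III). Group 5 minus oxidation state 3 gives a d² configuration. The d² configuration leaves the e_g set evenly filled (or empty) — no strong Jahn–Teller driving force.
[Co(CN)6]^4-: Ligand charges: each cyanide is −1. With an overall charge of −4 the cobalt centre must be in the +2 oxidation state. Co sits in group 9, so the d-electron count is 9 − 2 = 7. Cyanide is a strong-field ligand (high in the spectrochemical series) for a first-row metal, so the complex is low-spin. The t₂g⁶e_g¹ (low-spin) configuration has an unevenly filled e_g set; the Jahn–Teller theorem predicts a tetragonal distortion (typically axial elongation) to lift the degeneracy.

[Co(CN)6]^4-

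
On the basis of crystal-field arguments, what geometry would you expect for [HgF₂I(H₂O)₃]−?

octahedral

Summing ligand charges against the −1 overall charge gives an oxidation state of +2 for mercury.
Mercury is a group-12 element; Hg(II) is therefore d¹⁰.
Coordination number: 6.
Six donors around a single metal centre give an octahedral coordination sphere.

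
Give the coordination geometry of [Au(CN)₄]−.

square planar

Summing ligand charges against the −1 overall charge gives an oxidation state of +3 for gold.
Au sits in group 11, so the d-electron count is 11 − 3 = 8.
Coordination number: 4.
A 5d d⁸ ion has a large crystal-field splitting; square planar leaves the high-energy d_{x²−y²} orbital empty and maximises CFSE.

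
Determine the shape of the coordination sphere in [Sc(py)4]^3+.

Pyridine is neutral; balancing the +3 overall charge requires Sc(III).
Scandium is a group-3 element; Sc(III) is therefore d⁰.
With 4 monodentate ligands the coordination number is 4.
A d⁰ ion has no crystal-field stabilisation preference between square planar and tetrahedral, so four ligands adopt the sterically favoured tetrahedral geometry.

tetrahedral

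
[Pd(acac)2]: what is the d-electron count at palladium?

Ligand charges: each acetylacetonate is −1. With an overall charge of 0 the palladium centre must be in the +2 oxidation state.
Palladium is a group-10 element; Pd(II) is therefore d⁸.

d⁸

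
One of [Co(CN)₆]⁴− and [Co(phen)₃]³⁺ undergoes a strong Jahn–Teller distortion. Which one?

[Co(CN)₆]⁴−: Summing ligand charges against the −4 overall charge gives an oxidation state of +2 for cobalt. Co sits in group 9, so the d-electron count is 9 − 2 = 7. Cyanide is a strong-field ligand (high in the spectrochemical series) for a first-row metal, so the complex is low-spin. The t₂g⁶e_g¹ (low-spin) configuration has an unevenly filled e_g set; the Jahn–Teller theorem predicts a tetragonal distortion (typically axial elongation) to lift the degeneracy.
[Co(phen)₃]³⁺: 1,10-phenanthroline is neutral; balancing the +3 overall charge requires Co(III). Group 9 minus oxidation state 3 gives a d⁶ configuration. Co(III) has an exceptionally large octahedral splitting and is low-spin with essentially every ligand except fluoride. The d⁶ configuration leaves the e_g set evenly filled (or empty) — no strong Jahn–Teller driving force.

[Co(CN)₆]⁴−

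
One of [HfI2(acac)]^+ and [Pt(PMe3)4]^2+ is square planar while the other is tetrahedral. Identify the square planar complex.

[Pt(PMe3)4]^2+

For [HfI2(acac)]^+: Each iodide is −1; each acetylacetonate is −1; balancing the +1 overall charge requires Hf(IV). Group 4 minus oxidation state 4 gives a d⁰ configuration. A d⁰ ion has no crystal-field stabilisation preference between square planar and tetrahedral, so four ligands adopt the sterically favoured tetrahedral geometry. → tetrahedral.
For [Pt(PMe3)4]^2+: Ligand charges: trimethylphosphine is neutral. With an overall charge of +2 the platinum centre must be in the +2 oxidation state. Pt sits in group 10, so the d-electron count is 10 − 2 = 8. A 5d d⁸ ion has a large crystal-field splitting; square planar leaves the high-energy d_{x²−y²} orbital empty and maximises CFSE. → square planar.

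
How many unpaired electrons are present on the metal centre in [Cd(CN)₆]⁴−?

0

Ligand charges: each cyanide is −1. With an overall charge of −4 the cadmium centre must be in the +2 oxidation state.
Group 12 minus oxidation state 2 gives a d¹⁰ configuration.
In an octahedral field the d¹⁰ configuration is t₂g⁶e_g⁴, giving 0 unpaired electrons.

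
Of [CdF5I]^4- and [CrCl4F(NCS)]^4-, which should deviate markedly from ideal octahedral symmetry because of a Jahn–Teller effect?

[CdF5I]^4-: Ligand charges: each fluoride is −1; each iodide is −1. With an overall charge of −4 the cadmium centre must be in the +2 oxidation state. Group 12 minus oxidation state 2 gives a d¹⁰ configuration. The d¹⁰ configuration leaves the e_g set evenly filled (or empty) — no strong Jahn–Teller driving force.
[CrCl4F(NCS)]^4-: Each chloride is −1; each fluoride is −1; each isothiocyanate is −1; balancing the −4 overall charge requires Cr(II). Cr sits in group 6, so the d-electron count is 6 − 2 = 4. Chloride, fluoride, and isothiocyanate are weak-field ligands for a first-row metal, so the complex is high-spin. The t₂g³e_g¹ (high-spin) configuration has an unevenly filled e_g set; the Jahn–Teller theorem predicts a tetragonal distortion (typically axial elongation) to lift the degeneracy.

[CrCl4F(NCS)]^4-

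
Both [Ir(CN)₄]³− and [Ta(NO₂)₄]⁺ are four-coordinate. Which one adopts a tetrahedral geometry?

[Ta(NO₂)₄]⁺

For [Ir(CN)₄]³−: Each cyanide is −1; balancing the −3 overall charge requires Ir(I). Iridium is a group-9 element; Ir(I) is therefore d⁸. A 5d d⁸ ion has a large crystal-field splitting; square planar leaves the high-energy d_{x²−y²} orbital empty and maximises CFSE. → square planar.
For [Ta(NO₂)₄]⁺: Ligand charges: each nitro (N-bound nitrite) is −1. With an overall charge of +1 the tantalum centre must be in the +5 oxidation state. Ta sits in group 5, so the d-electron count is 5 − 5 = 0. A d⁰ ion has no crystal-field stabilisation preference between square planar and tetrahedral, so four ligands adopt the sterically favoured tetrahedral geometry. → tetrahedral.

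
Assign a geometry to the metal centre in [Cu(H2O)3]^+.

Summing ligand charges against the +1 overall charge gives an oxidation state of +1 for copper.
Copper is a group-11 element; Cu(I) is therefore d¹⁰.
With 3 monodentate ligands the coordination number is 3.
Three ligands around a d¹⁰ centre minimise repulsion in a trigonal-planar arrangement.

trigonal planar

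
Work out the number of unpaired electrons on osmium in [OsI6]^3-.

1

Summing ligand charges against the −3 overall charge gives an oxidation state of +3 for osmium.
Os sits in group 8, so the d-electron count is 8 − 3 = 5.
The spin state decides the count: a 5d ion has a large Δₒ and is invariably low-spin.
An octahedral low-spin d⁵ ion is t₂g⁵e_g⁰, giving 1 unpaired electron.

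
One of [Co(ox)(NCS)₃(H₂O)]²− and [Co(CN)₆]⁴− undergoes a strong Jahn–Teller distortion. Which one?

[Co(CN)₆]⁴−

[Co(ox)(NCS)₃(H₂O)]²−: Ligand charges: each oxalate is −2; each isothiocyanate is −1; water is neutral. With an overall charge of −2 the cobalt centre must be in the +3 oxidation state. Cobalt is a group-9 element; Co(III) is therefore d⁶. Co(III) has an exceptionally large octahedral splitting and is low-spin with essentially every ligand except fluoride. The d⁶ configuration leaves the e_g set evenly filled (or empty) — no strong Jahn–Teller driving force.
[Co(CN)₆]⁴−: Summing ligand charges against the −4 overall charge gives an oxidation state of +2 for cobalt. Co sits in group 9, so the d-electron count is 9 − 2 = 7. Cyanide is a strong-field ligand (high in the spectrochemical series) for a first-row metal, so the complex is low-spin. The t₂g⁶e_g¹ (low-spin) configuration has an unevenly filled e_g set; the Jahn–Teller theorem predicts a tetragonal distortion (typically axial elongation) to lift the degeneracy.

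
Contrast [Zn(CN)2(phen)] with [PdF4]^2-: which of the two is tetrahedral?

For [Zn(CN)2(phen)]: Ligand charges: each cyanide is −1; 1,10-phenanthroline is neutral. With an overall charge of 0 the zinc centre must be in the +2 oxidation state. Group 12 minus oxidation state 2 gives a d¹⁰ configuration. A d¹⁰ ion has no crystal-field stabilisation preference between square planar and tetrahedral, so four ligands adopt the sterically favoured tetrahedral geometry. → tetrahedral.
For [PdF4]^2-: Each fluoride is −1; balancing the −2 overall charge requires Pd(II). Palladium is a group-10 element; Pd(II) is therefore d⁸. A 4d d⁸ ion has a large crystal-field splitting; square planar leaves the high-energy d_{x²−y²} orbital empty and maximises CFSE. → square planar.

[Zn(CN)2(phen)]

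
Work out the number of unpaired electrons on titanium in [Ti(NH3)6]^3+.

1

Summing ligand charges against the +3 overall charge gives an oxidation state of +3 for titanium.
Group 4 minus oxidation state 3 gives a d¹ configuration.
In an octahedral field the d¹ configuration is t₂g¹e_g⁰ (only one arrangement possible), giving 1 unpaired electron.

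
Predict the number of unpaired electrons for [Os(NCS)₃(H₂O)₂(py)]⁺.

2 unpaired electrons

Each isothiocyanate is −1; water is neutral; pyridine is neutral; balancing the +1 overall charge requires Os(IV).
Os sits in group 8, so the d-electron count is 8 − 4 = 4.
The spin state decides the count: a 5d ion has a large Δₒ and is invariably low-spin.
An octahedral low-spin d⁴ ion is t₂g⁴e_g⁰, giving 2 unpaired electrons.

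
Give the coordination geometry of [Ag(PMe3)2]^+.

Summing ligand charges against the +1 overall charge gives an oxidation state of +1 for silver.
Ag sits in group 11, so the d-electron count is 11 − 1 = 10.
With 2 monodentate ligands the coordination number is 2.
A d¹⁰ ion with only two ligands adopts a linear arrangement (sp hybridisation; no CFSE preference).

linear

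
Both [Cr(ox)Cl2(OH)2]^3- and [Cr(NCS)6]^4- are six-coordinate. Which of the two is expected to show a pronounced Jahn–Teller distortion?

[Cr(NCS)6]^4-

[Cr(ox)Cl2(OH)2]^3-: Summing ligand charges against the −3 overall charge gives an oxidation state of +3 for chromium. Group 6 minus oxidation state 3 gives a d³ configuration. The d³ configuration leaves the e_g set evenly filled (or empty) — no strong Jahn–Teller driving force.
[Cr(NCS)6]^4-: Summing ligand charges against the −4 overall charge gives an oxidation state of +2 for chromium. Cr sits in group 6, so the d-electron count is 6 − 2 = 4. Isothiocyanate is a weak-field ligand for a first-row metal, so the complex is high-spin. The t₂g³e_g¹ (high-spin) configuration has an unevenly filled e_g set; the Jahn–Teller theorem predicts a tetragonal distortion (typically axial elongation) to lift the degeneracy.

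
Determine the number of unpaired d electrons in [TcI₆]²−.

3 unpaired electrons

Ligand charges: each iodide is −1. With an overall charge of −2 the technetium centre must be in the +4 oxidation state.
Technetium is a group-7 element; Tc(IV) is therefore d³.
In an octahedral field the d³ configuration is t₂g³e_g⁰ (only one arrangement possible), giving 3 unpaired electrons.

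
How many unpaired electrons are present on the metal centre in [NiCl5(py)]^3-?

2 unpaired electrons

Summing ligand charges against the −3 overall charge gives an oxidation state of +2 for nickel.
Nickel is a group-10 element; Ni(II) is therefore d⁸.
In an octahedral field the d⁸ configuration is t₂g⁶e_g² (only one arrangement possible), giving 2 unpaired electrons.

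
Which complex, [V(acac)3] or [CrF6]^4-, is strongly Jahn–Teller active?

[CrF6]^4-

[V(acac)3]: Summing ligand charges against the 0 overall charge gives an oxidation state of +3 for vanadium. V sits in group 5, so the d-electron count is 5 − 3 = 2. The d² configuration leaves the e_g set evenly filled (or empty) — no strong Jahn–Teller driving force.
[CrF6]^4-: Each fluoride is −1; balancing the −4 overall charge requires Cr(II). Group 6 minus oxidation state 2 gives a d⁴ configuration. Fluoride is a weak-field ligand for a first-row metal, so the complex is high-spin. The t₂g³e_g¹ (high-spin) configuration has an unevenly filled e_g set; the Jahn–Teller theorem predicts a tetragonal distortion (typically axial elongation) to lift the degeneracy.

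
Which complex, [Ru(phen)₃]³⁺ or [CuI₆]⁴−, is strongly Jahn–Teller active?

[Ru(phen)₃]³⁺: Ligand charges: 1,10-phenanthroline is neutral. With an overall charge of +3 the ruthenium centre must be in the +3 oxidation state. Group 8 minus oxidation state 3 gives a d⁵ configuration. A 4d ion has a large Δₒ and is invariably low-spin. The d⁵ configuration leaves the e_g set evenly filled (or empty) — no strong Jahn–Teller driving force.
[CuI₆]⁴−: Ligand charges: each iodide is −1. With an overall charge of −4 the copper centre must be in the +2 oxidation state. Group 11 minus oxidation state 2 gives a d⁹ configuration. The t₂g⁶e_g³ configuration has an unevenly filled e_g set; the Jahn–Teller theorem predicts a tetragonal distortion (typically axial elongation) to lift the degeneracy.

[CuI₆]⁴−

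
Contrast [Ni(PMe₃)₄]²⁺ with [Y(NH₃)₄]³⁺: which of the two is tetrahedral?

For [Ni(PMe₃)₄]²⁺: Trimethylphosphine is neutral; balancing the +2 overall charge requires Ni(II). Ni sits in group 10, so the d-electron count is 10 − 2 = 8. Trimethylphosphine is a strong-field ligand (high in the spectrochemical series). A 3d d⁸ ion with strong-field ligands gains enough CFSE to favour square planar over tetrahedral. → square planar.
For [Y(NH₃)₄]³⁺: Summing ligand charges against the +3 overall charge gives an oxidation state of +3 for yttrium. Yttrium is a group-3 element; Y(III) is therefore d⁰. A d⁰ ion has no crystal-field stabilisation preference between square planar and tetrahedral, so four ligands adopt the sterically favoured tetrahedral geometry. → tetrahedral.

[Y(NH₃)₄]³⁺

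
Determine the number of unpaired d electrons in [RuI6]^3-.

Each iodide is −1; balancing the −3 overall charge requires Ru(III).
Group 8 minus oxidation state 3 gives a d⁵ configuration.
The spin state decides the count: a 4d ion has a large Δₒ and is invariably low-spin.
An octahedral low-spin d⁵ ion is t₂g⁵e_g⁰, giving 1 unpaired electron.

1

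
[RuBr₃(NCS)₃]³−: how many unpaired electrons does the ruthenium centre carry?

Summing ligand charges against the −3 overall charge gives an oxidation state of +3 for ruthenium.
Ru sits in group 8, so the d-electron count is 8 − 3 = 5.
The spin state decides the count: a 4d ion has a large Δₒ and is invariably low-spin.
An octahedral low-spin d⁵ ion is t₂g⁵e_g⁰, giving 1 unpaired electron.

1 unpaired electron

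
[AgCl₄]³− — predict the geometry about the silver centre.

tetrahedral

Summing ligand charges against the −3 overall charge gives an oxidation state of +1 for silver.
Silver is a group-11 element; Ag(I) is therefore d¹⁰.
With 4 monodentate ligands the coordination number is 4.
A d¹⁰ ion has no crystal-field stabilisation preference between square planar and tetrahedral, so four ligands adopt the sterically favoured tetrahedral geometry.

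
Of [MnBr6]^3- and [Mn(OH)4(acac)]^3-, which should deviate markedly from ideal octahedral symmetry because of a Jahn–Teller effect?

[MnBr6]^3-

[MnBr6]^3-: Ligand charges: each bromide is −1. With an overall charge of −3 the manganese centre must be in the +3 oxidation state. Group 7 minus oxidation state 3 gives a d⁴ configuration. Bromide is a weak-field ligand for a first-row metal, so the complex is high-spin. The t₂g³e_g¹ (high-spin) configuration has an unevenly filled e_g set; the Jahn–Teller theorem predicts a tetragonal distortion (typically axial elongation) to lift the degeneracy.
[Mn(OH)4(acac)]^3-: Each hydroxide is −1; each acetylacetonate is −1; balancing the −3 overall charge requires Mn(II). Group 7 minus oxidation state 2 gives a d⁵ configuration. Acetylacetonate and hydroxide are weak-field ligands for a first-row metal, so the complex is high-spin. The d⁵ configuration leaves the e_g set evenly filled (or empty) — no strong Jahn–Teller driving force.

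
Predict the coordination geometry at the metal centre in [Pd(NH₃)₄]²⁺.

Ammonia is neutral; balancing the +2 overall charge requires Pd(II).
Group 10 minus oxidation state 2 gives a d⁸ configuration.
With 4 monodentate ligands the coordination number is 4.
A 4d d⁸ ion has a large crystal-field splitting; square planar leaves the high-energy d_{x²−y²} orbital empty and maximises CFSE.

square planar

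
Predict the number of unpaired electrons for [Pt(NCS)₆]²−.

0 unpaired electrons

Ligand charges: each isothiocyanate is −1. With an overall charge of −2 the platinum centre must be in the +4 oxidation state.
Group 10 minus oxidation state 4 gives a d⁶ configuration.
The spin state decides the count: a 5d ion has a large Δₒ and is invariably low-spin.
An octahedral low-spin d⁶ ion is t₂g⁶e_g⁰, giving 0 unpaired electrons.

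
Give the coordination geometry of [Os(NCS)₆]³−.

octahedral

Summing ligand charges against the −3 overall charge gives an oxidation state of +3 for osmium.
Osmium is a group-8 element; Os(III) is therefore d⁵.
With 6 monodentate ligands the coordination number is 6.
Six donors around a single metal centre give an octahedral coordination sphere.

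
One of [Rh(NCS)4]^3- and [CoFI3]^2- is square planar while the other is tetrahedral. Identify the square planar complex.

[Rh(NCS)4]^3-

For [Rh(NCS)4]^3-: Each isothiocyanate is −1; balancing the −3 overall charge requires Rh(I). Rh sits in group 9, so the d-electron count is 9 − 1 = 8. A 4d d⁸ ion has a large crystal-field splitting; square planar leaves the high-energy d_{x²−y²} orbital empty and maximises CFSE. → square planar.
For [CoFI3]^2-: Summing ligand charges against the −2 overall charge gives an oxidation state of +2 for cobalt. Group 9 minus oxidation state 2 gives a d⁷ configuration. For a high-spin 3d d⁷ ion with weak-field ligands the small Δₜ gives little square-planar CFSE advantage, so four ligands adopt the sterically favoured tetrahedral geometry. → tetrahedral.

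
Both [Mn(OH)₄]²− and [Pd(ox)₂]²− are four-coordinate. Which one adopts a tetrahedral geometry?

For [Mn(OH)₄]²−: Ligand charges: each hydroxide is −1. With an overall charge of −2 the manganese centre must be in the +2 oxidation state. Group 7 minus oxidation state 2 gives a d⁵ configuration. A high-spin d⁵ ion has zero CFSE in either geometry, so four ligands adopt the sterically favoured tetrahedral geometry. → tetrahedral.
For [Pd(ox)₂]²−: Summing ligand charges against the −2 overall charge gives an oxidation state of +2 for palladium. Palladium is a group-10 element; Pd(II) is therefore d⁸. A 4d d⁸ ion has a large crystal-field splitting; square planar leaves the high-energy d_{x²−y²} orbital empty and maximises CFSE. → square planar.

[Mn(OH)₄]²−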